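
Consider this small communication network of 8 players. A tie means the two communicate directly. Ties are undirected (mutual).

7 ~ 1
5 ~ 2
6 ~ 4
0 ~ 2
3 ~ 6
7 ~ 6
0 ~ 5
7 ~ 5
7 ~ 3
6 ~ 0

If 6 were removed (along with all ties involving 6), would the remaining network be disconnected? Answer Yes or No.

Removing 6 leaves {0, 1, 2, 3, 5, and 7} with no path to {4}, so the network splits into 2 components. 6 is a cut vertex.

Yes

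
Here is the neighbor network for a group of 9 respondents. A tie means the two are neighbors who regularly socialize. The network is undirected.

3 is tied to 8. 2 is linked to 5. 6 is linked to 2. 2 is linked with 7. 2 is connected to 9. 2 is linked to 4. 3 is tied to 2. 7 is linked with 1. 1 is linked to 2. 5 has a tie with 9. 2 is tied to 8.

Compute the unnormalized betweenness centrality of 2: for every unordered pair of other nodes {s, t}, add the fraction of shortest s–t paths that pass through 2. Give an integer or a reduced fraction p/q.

25

Pairs whose geodesics pass through 2 — 4–6: 1; 4–7: 1; 4–8: 1; 4–5: 1; 4–3: 1; 4–9: 1; 4–1: 1; 6–7: 1; 6–8: 1; 6–5: 1; 6–3: 1; 6–9: 1; 6–1: 1; 7–8: 1 … (+11 more pairs).
All other pairs contribute 0.
Summing the contributions gives betweenness(2) = 25.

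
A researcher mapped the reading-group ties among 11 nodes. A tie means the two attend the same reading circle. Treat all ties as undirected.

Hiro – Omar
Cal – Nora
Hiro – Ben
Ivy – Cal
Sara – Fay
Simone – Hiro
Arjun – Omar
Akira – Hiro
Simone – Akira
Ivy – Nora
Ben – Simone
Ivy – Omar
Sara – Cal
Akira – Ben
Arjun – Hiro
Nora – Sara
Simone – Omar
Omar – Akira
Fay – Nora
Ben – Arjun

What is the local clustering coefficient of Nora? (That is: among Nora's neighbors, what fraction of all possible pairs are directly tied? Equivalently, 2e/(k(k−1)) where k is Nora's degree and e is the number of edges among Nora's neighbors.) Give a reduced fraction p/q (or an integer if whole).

1/2

Nora's neighbors: Cal, Fay, Ivy, and Sara (k = 4).
Possible neighbor pairs: C(4,2) = 6. Edges among them: Cal–Ivy, Cal–Sara, Fay–Sara → e = 3.
Clustering(Nora) = 3/6 = 1/2.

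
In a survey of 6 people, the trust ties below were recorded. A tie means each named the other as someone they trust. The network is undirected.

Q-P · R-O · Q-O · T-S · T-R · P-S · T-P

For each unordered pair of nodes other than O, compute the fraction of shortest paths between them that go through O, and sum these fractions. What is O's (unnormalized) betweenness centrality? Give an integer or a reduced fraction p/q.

Pairs whose geodesics pass through O — Q–R: 1.
All other pairs contribute 0.
Summing the contributions gives betweenness(O) = 1.

1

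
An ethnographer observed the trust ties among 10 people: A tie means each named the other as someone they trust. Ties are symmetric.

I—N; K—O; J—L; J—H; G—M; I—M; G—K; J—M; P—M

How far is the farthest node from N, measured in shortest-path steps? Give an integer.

Distances from N: G:3, H:4, I:1, J:3, K:4, L:4, M:2, O:5, P:3.
The largest is 5 (to O), so the eccentricity of N is 5.

5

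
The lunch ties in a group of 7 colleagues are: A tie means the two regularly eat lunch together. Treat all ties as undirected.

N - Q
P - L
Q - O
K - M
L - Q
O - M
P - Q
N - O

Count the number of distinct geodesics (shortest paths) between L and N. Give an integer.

1

The shortest distance is 2, and the only length-2 path is L–Q–N. So there is exactly 1 shortest path.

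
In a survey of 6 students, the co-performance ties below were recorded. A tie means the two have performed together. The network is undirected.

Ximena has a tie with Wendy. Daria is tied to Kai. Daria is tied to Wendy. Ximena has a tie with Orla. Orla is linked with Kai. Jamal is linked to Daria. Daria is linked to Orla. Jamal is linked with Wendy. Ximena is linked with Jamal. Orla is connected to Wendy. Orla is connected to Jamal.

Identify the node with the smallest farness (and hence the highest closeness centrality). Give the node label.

Orla

Farness (sum of distances to all others) for each node — Daria:6, Jamal:6, Kai:8, Orla:5, Wendy:6, Ximena:7.
The smallest farness is 5, for Orla, so Orla has the highest closeness.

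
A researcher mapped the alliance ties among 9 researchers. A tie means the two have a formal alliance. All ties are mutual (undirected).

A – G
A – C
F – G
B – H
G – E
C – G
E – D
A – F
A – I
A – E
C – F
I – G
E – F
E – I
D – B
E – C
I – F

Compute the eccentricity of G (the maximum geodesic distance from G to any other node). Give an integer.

Distances from G: A:1, B:3, C:1, D:2, E:1, F:1, H:4, I:1.
The largest is 4 (to H), so the eccentricity of G is 4.

4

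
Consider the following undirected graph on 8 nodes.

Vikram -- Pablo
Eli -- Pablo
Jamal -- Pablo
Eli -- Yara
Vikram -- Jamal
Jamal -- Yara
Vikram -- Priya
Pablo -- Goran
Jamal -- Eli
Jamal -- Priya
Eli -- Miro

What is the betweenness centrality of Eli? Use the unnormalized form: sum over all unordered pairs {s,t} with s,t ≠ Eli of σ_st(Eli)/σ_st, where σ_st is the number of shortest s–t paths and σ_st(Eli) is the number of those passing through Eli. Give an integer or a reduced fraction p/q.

Pairs whose geodesics pass through Eli — Vikram–Miro: 2/2; Yara–Pablo: 1/2; Yara–Goran: 1/2; Yara–Miro: 1; Pablo–Miro: 1; Jamal–Miro: 1; Priya–Miro: 1; Goran–Miro: 1.
All other pairs contribute 0.
Summing the contributions gives betweenness(Eli) = 7.

7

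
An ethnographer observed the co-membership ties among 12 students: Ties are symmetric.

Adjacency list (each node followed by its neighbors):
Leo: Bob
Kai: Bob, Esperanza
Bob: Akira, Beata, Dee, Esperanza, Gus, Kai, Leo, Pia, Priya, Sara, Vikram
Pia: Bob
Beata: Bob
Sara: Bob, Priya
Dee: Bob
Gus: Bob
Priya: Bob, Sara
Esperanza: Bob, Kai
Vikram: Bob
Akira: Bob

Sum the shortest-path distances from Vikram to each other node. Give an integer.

21

Distances from Vikram: Akira:2, Beata:2, Bob:1, Dee:2, Esperanza:2, Gus:2, Kai:2, Leo:2, Pia:2, Priya:2, Sara:2.
Sum = 2 + 2 + 1 + 2 + 2 + 2 + 2 + 2 + 2 + 2 + 2 = 21.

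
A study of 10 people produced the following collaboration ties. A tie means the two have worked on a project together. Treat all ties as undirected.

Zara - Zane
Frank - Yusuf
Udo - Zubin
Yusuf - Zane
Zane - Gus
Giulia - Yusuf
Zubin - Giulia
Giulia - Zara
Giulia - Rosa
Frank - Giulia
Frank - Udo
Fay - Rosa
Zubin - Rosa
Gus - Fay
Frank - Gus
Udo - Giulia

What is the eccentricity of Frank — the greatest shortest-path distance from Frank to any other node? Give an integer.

Distances from Frank: Fay:2, Giulia:1, Gus:1, Rosa:2, Udo:1, Yusuf:1, Zane:2, Zara:2, Zubin:2.
The largest is 2 (to Rosa, Zubin, Zara, Fay, and Zane), so the eccentricity of Frank is 2.

2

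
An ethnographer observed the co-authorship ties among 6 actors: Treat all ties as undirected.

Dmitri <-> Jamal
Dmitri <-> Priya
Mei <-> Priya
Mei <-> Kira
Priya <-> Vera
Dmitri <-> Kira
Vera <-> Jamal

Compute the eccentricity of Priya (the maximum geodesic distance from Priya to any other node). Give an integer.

2

Distances from Priya: Dmitri:1, Jamal:2, Kira:2, Mei:1, Vera:1.
The largest is 2 (to Jamal and Kira), so the eccentricity of Priya is 2.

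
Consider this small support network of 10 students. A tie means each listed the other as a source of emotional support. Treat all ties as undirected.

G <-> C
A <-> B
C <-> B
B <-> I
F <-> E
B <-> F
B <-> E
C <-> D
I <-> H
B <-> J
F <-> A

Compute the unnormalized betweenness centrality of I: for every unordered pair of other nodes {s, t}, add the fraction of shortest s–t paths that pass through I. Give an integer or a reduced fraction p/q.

8

Pairs whose geodesics pass through I — D–H: 1; G–H: 1; A–H: 1; B–H: 1; H–J: 1; H–F: 1; H–C: 1; H–E: 1.
All other pairs contribute 0.
Summing the contributions gives betweenness(I) = 8.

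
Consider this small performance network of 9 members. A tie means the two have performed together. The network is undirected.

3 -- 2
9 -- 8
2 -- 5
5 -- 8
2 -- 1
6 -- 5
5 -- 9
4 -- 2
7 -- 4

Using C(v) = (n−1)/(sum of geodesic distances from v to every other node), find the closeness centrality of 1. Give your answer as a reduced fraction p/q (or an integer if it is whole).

8/19

Distances from 1: 2:1, 3:2, 4:2, 5:2, 6:3, 7:3, 8:3, 9:3. Sum = 19.
n = 9, so closeness = 8/19.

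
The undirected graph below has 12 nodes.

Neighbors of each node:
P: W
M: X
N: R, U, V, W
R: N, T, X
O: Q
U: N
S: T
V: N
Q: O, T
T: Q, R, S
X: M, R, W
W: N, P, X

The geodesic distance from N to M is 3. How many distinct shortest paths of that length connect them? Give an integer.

2

The shortest distance is 3. The length-3 paths are: N–R–X–M; N–W–X–M.
That gives 2 distinct shortest paths.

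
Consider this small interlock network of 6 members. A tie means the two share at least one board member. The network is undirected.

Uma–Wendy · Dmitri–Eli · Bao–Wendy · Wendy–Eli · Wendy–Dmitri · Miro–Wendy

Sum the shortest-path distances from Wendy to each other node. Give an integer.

Distances from Wendy: Bao:1, Dmitri:1, Eli:1, Miro:1, Uma:1.
Sum = 1 + 1 + 1 + 1 + 1 = 5.

5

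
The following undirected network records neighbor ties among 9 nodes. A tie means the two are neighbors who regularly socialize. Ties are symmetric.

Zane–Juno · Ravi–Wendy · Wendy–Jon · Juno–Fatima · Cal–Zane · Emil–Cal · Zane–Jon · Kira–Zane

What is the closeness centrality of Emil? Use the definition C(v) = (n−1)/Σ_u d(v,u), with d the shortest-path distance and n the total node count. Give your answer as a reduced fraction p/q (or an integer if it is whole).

8/25

Distances from Emil: Cal:1, Fatima:4, Jon:3, Juno:3, Kira:3, Ravi:5, Wendy:4, Zane:2. Sum = 25.
n = 9, so closeness = 8/25.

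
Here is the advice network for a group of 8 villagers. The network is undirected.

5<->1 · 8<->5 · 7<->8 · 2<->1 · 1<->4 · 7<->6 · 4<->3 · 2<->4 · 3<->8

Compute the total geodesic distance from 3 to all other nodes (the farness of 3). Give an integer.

13

Distances from 3: 1:2, 2:2, 4:1, 5:2, 6:3, 7:2, 8:1.
Sum = 2 + 2 + 1 + 2 + 3 + 2 + 1 = 13.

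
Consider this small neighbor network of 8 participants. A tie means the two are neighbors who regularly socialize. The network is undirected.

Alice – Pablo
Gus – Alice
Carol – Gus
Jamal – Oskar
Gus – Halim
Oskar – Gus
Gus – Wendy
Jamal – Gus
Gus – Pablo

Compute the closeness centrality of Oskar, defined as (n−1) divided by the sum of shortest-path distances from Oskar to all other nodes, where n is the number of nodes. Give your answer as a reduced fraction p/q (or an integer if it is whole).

Distances from Oskar: Alice:2, Carol:2, Gus:1, Halim:2, Jamal:1, Pablo:2, Wendy:2. Sum = 12.
n = 8, so closeness = 7/12.

7/12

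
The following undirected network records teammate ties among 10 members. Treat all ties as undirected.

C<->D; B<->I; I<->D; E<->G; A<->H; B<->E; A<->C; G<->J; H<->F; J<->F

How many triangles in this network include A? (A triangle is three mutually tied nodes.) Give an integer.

0

A's neighbors are C and H, but none of them are tied to each other, so no triangle contains A.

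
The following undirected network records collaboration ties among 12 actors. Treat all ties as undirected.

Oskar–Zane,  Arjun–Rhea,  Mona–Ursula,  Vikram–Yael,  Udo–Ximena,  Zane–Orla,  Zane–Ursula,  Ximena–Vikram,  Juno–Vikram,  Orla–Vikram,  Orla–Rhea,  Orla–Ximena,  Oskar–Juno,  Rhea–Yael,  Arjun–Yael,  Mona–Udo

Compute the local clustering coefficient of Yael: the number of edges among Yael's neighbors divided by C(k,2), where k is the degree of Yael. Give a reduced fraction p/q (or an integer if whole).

1/3

Yael's neighbors: Arjun, Rhea, and Vikram (k = 3).
Possible neighbor pairs: C(3,2) = 3. Edges among them: Arjun–Rhea → e = 1.
Clustering(Yael) = 1/3.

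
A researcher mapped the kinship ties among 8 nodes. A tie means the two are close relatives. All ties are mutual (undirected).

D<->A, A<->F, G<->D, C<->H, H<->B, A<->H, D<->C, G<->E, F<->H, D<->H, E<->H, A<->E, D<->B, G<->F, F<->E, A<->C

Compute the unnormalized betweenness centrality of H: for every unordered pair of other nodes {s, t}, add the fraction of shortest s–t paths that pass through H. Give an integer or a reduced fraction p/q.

14/3

Pairs whose geodesics pass through H — D–E: 1/3; D–F: 1/3; B–C: 1/2; B–A: 1/2; B–E: 1; B–F: 1; C–E: 1/2; C–F: 1/2.
All other pairs contribute 0.
Summing the contributions gives betweenness(H) = 14/3.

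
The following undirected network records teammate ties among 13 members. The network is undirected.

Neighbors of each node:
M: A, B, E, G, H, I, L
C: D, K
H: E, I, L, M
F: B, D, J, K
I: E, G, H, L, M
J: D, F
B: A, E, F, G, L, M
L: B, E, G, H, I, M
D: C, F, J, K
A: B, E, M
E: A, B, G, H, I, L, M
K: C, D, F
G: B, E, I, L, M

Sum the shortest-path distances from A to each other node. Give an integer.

Distances from A: B:1, C:4, D:3, E:1, F:2, G:2, H:2, I:2, J:3, K:3, L:2, M:1.
Sum = 1 + 4 + 3 + 1 + 2 + 2 + 2 + 2 + 3 + 3 + 2 + 1 = 26.

26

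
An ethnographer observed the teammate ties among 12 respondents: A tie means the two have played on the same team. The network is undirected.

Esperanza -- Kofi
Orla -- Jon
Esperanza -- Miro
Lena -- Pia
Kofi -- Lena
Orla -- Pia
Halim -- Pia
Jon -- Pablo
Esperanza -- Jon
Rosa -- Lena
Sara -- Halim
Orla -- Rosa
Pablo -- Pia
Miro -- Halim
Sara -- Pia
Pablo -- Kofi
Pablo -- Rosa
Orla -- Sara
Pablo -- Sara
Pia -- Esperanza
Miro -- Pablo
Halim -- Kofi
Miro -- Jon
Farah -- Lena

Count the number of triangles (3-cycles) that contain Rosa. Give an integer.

0

Rosa's neighbors are Lena, Orla, and Pablo, but none of them are tied to each other, so no triangle contains Rosa.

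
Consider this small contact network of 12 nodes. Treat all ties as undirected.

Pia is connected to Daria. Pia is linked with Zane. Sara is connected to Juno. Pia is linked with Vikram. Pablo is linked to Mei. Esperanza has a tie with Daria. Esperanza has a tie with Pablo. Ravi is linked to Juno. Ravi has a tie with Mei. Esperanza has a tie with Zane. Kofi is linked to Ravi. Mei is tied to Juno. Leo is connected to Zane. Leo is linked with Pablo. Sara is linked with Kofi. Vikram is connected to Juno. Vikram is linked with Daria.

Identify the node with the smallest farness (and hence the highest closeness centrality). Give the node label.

Farness (sum of distances to all others) for each node — Daria:25, Esperanza:25, Juno:21, Kofi:33, Leo:28, Mei:22, Pablo:23, Pia:25, Ravi:25, Sara:29, Vikram:22, Zane:28.
The smallest farness is 21, for Juno, so Juno has the highest closeness.

Juno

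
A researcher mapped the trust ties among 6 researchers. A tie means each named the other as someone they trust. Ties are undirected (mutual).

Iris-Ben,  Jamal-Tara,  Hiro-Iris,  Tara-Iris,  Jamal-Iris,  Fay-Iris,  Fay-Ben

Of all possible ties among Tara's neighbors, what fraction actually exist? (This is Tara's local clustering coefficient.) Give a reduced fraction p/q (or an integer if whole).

Tara's neighbors: Iris and Jamal (k = 2).
Possible neighbor pairs: C(2,2) = 1. Edges among them: Iris–Jamal → e = 1.
Clustering(Tara) = 1/1.

1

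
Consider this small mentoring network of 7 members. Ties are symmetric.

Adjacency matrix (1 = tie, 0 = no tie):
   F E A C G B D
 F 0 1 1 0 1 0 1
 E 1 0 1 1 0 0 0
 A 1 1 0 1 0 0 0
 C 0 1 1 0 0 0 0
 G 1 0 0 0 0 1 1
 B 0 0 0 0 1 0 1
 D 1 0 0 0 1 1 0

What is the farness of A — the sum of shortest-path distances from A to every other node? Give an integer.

10

Distances from A: B:3, C:1, D:2, E:1, F:1, G:2.
Sum = 3 + 1 + 2 + 1 + 1 + 2 = 10.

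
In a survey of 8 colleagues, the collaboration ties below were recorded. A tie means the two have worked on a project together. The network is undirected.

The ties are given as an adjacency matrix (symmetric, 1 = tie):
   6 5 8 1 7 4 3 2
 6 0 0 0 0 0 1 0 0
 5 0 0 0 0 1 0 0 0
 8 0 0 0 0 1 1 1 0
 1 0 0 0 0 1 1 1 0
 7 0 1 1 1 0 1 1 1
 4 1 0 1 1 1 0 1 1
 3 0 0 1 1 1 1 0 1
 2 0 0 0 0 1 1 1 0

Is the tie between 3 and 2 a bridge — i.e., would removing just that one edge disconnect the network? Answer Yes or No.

Even without that edge, 3 still reaches 2 via 3 – 7 – 2, so the network stays connected. Not a bridge.

No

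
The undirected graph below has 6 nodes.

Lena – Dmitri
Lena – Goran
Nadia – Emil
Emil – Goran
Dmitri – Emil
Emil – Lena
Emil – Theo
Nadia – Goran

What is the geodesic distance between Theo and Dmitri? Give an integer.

One shortest route is Theo – Emil – Dmitri, which uses 2 edges, and Theo and Dmitri are not directly tied, so nothing shorter exists. So d(Theo,Dmitri) = 2.

2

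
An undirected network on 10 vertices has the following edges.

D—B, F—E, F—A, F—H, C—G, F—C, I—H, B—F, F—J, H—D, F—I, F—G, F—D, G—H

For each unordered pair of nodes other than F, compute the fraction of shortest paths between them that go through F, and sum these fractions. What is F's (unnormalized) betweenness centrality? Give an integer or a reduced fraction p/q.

Pairs whose geodesics pass through F — I–C: 1; I–D: 1/2; I–G: 1/2; I–E: 1; I–A: 1; I–B: 1; I–J: 1; C–D: 1; C–E: 1; C–A: 1; C–B: 1; C–H: 1/2; C–J: 1; D–G: 1/2 … (+17 more pairs).
All other pairs contribute 0.
Summing the contributions gives betweenness(F) = 57/2.

57/2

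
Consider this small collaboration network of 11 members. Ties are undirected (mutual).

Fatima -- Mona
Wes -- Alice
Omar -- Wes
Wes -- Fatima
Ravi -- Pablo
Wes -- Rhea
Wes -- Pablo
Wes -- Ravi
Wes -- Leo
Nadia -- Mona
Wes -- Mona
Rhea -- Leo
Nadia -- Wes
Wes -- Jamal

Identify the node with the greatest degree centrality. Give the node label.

Wes

Degrees — Alice:1, Fatima:2, Jamal:1, Leo:2, Mona:3, Nadia:2, Omar:1, Pablo:2, Ravi:2, Rhea:2, Wes:10.
The maximum is 10, attained only by Wes.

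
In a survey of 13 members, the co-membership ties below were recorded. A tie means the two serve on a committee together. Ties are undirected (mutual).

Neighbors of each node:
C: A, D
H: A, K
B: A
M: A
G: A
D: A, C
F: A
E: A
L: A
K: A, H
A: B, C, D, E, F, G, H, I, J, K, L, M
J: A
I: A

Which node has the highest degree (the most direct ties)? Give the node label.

A

Degrees — A:12, B:1, C:2, D:2, E:1, F:1, G:1, H:2, I:1, J:1, K:2, L:1, M:1.
The maximum is 12, attained only by A.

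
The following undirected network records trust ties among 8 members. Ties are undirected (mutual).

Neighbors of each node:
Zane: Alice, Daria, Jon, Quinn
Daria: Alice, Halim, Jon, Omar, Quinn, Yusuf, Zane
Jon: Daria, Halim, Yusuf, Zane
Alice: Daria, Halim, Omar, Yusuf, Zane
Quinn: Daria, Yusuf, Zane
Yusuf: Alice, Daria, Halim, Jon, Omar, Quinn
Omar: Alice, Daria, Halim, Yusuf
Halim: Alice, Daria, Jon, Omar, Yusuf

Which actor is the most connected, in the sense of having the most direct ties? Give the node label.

Daria

Degrees — Alice:5, Daria:7, Halim:5, Jon:4, Omar:4, Quinn:3, Yusuf:6, Zane:4.
The maximum is 7, attained only by Daria.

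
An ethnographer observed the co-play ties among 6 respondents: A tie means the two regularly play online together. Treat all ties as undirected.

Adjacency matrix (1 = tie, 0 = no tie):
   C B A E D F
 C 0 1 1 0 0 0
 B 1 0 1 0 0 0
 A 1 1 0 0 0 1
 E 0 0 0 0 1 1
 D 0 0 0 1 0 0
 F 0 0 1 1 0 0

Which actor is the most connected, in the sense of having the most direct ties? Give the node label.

A

Degrees — A:3, B:2, C:2, D:1, E:2, F:2.
The maximum is 3, attained only by A.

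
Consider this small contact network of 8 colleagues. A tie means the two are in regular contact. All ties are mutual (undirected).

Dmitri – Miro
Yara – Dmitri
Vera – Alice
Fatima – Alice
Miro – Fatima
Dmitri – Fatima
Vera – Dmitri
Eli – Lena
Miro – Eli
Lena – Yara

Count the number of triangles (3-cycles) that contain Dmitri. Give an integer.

1

Dmitri's neighbors: Fatima, Miro, Vera, and Yara.
Neighbor pairs that are themselves tied: Dmitri–Fatima–Miro. Each forms one triangle with Dmitri, for 1 in total.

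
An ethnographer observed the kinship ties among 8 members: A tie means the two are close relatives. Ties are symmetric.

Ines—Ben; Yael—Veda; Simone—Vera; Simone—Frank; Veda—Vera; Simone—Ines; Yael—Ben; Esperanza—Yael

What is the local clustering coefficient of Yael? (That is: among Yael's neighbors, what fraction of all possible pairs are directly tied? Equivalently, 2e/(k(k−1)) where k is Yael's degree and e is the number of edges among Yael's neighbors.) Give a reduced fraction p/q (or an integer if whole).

0

Yael's neighbors: Ben, Esperanza, and Veda (k = 3).
Possible neighbor pairs: C(3,2) = 3. Edges among them: none → e = 0.
Clustering(Yael) = 0/3 = 0.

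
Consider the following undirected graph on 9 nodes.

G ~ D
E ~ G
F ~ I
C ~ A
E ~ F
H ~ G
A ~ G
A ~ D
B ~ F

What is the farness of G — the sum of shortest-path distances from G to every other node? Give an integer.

14

Distances from G: A:1, B:3, C:2, D:1, E:1, F:2, H:1, I:3.
Sum = 1 + 3 + 2 + 1 + 1 + 2 + 1 + 3 = 14.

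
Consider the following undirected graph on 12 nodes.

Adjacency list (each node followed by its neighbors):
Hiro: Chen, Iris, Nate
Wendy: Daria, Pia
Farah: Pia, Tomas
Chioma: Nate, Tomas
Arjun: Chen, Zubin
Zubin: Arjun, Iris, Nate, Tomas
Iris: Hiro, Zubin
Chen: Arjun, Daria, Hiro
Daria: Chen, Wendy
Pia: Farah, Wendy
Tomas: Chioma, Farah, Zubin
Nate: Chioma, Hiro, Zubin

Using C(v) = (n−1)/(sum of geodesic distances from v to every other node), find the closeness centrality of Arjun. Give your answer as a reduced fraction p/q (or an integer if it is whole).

Distances from Arjun: Chen:1, Chioma:3, Daria:2, Farah:3, Hiro:2, Iris:2, Nate:2, Pia:4, Tomas:2, Wendy:3, Zubin:1. Sum = 25.
n = 12, so closeness = 11/25.

11/25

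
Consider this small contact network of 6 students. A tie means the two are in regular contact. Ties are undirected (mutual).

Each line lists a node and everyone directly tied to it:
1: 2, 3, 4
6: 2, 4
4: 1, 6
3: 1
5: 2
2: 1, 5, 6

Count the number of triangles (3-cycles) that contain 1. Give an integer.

1's neighbors are 2, 3, and 4, but none of them are tied to each other, so no triangle contains 1.

0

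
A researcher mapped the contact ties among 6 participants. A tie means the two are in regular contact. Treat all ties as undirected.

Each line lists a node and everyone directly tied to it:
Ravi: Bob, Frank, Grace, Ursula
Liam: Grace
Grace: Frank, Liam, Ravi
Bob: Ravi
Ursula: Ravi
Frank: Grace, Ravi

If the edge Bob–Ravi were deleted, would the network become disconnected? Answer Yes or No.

Yes

Without the Bob–Ravi edge there is no alternate route between Bob and Ravi, so the network disconnects. It is a bridge.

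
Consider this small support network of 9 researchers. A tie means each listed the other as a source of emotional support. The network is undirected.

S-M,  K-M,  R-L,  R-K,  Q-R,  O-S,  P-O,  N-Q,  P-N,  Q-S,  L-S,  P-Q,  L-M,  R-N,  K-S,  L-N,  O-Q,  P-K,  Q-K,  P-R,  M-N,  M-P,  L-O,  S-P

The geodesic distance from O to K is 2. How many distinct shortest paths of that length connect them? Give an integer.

3

The shortest distance is 2. The length-2 paths are: O–P–K; O–S–K; O–Q–K.
That gives 3 distinct shortest paths.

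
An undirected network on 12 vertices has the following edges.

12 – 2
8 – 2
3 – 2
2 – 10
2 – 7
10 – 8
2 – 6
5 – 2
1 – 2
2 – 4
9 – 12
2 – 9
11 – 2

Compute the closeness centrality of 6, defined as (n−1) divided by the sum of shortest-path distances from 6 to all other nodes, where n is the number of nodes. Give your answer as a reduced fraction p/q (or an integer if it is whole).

Distances from 6: 1:2, 2:1, 3:2, 4:2, 5:2, 7:2, 8:2, 9:2, 10:2, 11:2, 12:2. Sum = 21.
n = 12, so closeness = 11/21.

11/21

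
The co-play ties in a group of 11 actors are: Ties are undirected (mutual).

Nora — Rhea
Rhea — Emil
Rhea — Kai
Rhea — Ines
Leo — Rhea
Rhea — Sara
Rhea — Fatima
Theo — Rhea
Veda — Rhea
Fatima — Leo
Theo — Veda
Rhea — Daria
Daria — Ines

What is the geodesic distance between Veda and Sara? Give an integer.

One shortest route is Veda – Rhea – Sara, which uses 2 edges, and Veda and Sara are not directly tied, so nothing shorter exists. So d(Veda,Sara) = 2.

2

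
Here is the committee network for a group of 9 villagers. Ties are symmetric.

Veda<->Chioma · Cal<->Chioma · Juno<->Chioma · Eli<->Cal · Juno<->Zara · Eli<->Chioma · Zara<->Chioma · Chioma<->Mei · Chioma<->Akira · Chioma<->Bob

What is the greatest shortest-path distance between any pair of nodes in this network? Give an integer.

2

Eccentricity of each node (its greatest distance to any other): Akira:2, Bob:2, Cal:2, Chioma:1, Eli:2, Juno:2, Mei:2, Veda:2, Zara:2.
The maximum eccentricity is 2, realized for instance by the pair Bob–Juno via Bob – Chioma – Juno. So the diameter is 2.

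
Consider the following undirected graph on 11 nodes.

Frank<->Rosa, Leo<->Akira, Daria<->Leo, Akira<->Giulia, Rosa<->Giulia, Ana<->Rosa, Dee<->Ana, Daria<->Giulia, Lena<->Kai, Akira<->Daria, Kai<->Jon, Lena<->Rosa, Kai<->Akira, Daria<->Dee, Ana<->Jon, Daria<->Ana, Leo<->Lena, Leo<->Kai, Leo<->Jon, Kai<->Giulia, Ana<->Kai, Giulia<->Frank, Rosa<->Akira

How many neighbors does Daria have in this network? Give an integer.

Daria is directly tied to Akira, Ana, Dee, Giulia, and Leo. That is 5 neighbors, so the degree of Daria is 5.

5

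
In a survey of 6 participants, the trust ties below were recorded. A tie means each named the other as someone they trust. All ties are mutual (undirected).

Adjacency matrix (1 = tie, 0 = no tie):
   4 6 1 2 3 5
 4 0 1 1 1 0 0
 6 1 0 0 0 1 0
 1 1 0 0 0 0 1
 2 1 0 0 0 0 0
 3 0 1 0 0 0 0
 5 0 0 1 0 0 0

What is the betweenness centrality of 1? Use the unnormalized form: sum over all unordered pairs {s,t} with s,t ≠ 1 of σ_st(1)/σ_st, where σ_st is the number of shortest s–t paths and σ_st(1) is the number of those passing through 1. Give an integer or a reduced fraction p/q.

4

Pairs whose geodesics pass through 1 — 4–5: 1; 6–5: 1; 2–5: 1; 3–5: 1.
All other pairs contribute 0.
Summing the contributions gives betweenness(1) = 4.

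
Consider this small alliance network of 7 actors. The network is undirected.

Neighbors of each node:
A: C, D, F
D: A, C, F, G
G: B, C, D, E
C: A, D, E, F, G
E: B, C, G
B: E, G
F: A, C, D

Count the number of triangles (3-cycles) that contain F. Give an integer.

F's neighbors: A, C, and D.
Neighbor pairs that are themselves tied: F–A–C; F–A–D; F–C–D. Each forms one triangle with F, for 3 in total.

3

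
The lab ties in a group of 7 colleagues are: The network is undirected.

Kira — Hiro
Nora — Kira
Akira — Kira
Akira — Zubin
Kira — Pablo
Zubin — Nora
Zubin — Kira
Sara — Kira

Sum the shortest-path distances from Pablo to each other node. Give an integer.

Distances from Pablo: Akira:2, Hiro:2, Kira:1, Nora:2, Sara:2, Zubin:2.
Sum = 2 + 2 + 1 + 2 + 2 + 2 = 11.

11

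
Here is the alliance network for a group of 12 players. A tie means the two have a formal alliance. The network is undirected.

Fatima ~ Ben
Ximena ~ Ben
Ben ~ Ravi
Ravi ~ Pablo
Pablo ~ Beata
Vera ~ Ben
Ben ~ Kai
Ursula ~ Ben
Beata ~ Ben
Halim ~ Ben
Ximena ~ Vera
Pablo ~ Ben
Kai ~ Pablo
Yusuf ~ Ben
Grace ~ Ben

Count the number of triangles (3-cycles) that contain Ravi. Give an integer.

1

Ravi's neighbors: Ben and Pablo.
Neighbor pairs that are themselves tied: Ravi–Ben–Pablo. Each forms one triangle with Ravi, for 1 in total.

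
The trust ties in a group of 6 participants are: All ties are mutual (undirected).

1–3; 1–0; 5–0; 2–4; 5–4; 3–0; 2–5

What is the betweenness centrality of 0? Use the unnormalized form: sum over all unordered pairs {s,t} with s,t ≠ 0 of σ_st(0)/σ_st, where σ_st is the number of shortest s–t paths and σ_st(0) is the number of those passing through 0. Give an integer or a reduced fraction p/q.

6

Pairs whose geodesics pass through 0 — 1–2: 1; 1–5: 1; 1–4: 1; 3–2: 1; 3–5: 1; 3–4: 1.
All other pairs contribute 0.
Summing the contributions gives betweenness(0) = 6.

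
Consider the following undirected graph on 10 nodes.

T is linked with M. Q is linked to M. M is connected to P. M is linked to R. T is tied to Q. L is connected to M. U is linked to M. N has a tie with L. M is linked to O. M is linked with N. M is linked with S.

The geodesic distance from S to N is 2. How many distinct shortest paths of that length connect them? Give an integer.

1

The shortest distance is 2, and the only length-2 path is S–M–N. So there is exactly 1 shortest path.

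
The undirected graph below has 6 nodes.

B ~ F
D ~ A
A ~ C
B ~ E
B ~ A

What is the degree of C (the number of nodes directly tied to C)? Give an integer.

C is directly tied to A. That is 1 neighbor, so the degree of C is 1.

1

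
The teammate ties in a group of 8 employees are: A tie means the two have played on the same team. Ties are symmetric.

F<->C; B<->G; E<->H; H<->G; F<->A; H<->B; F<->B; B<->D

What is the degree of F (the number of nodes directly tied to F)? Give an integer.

3

F is directly tied to A, B, and C. That is 3 neighbors, so the degree of F is 3.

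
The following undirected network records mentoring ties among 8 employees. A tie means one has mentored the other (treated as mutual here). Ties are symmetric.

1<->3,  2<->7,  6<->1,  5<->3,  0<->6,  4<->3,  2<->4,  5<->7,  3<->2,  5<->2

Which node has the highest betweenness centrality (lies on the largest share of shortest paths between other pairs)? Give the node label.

3

Unnormalized betweenness of each node: 0:0, 1:10, 2:7/2, 3:25/2, 4:0, 5:2, 6:6, 7:0.
3 has the largest value, 25/2, making it the main broker — the node through which the most shortest paths run.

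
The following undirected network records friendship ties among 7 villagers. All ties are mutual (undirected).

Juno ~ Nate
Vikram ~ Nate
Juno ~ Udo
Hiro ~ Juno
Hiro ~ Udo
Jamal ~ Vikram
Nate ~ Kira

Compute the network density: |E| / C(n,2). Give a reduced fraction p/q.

There are 7 edges and 7 nodes, so the maximum possible is C(7,2) = 21.
Density = 7/21 = 1/3.

1/3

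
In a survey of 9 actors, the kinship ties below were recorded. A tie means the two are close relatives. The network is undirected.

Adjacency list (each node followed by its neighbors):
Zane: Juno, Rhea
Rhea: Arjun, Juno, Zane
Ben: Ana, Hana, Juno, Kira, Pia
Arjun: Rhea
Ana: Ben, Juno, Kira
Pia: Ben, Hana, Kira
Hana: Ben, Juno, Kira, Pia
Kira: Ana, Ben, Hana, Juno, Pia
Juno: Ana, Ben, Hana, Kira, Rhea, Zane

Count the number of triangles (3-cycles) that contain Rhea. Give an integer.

Rhea's neighbors: Arjun, Juno, and Zane.
Neighbor pairs that are themselves tied: Rhea–Juno–Zane. Each forms one triangle with Rhea, for 1 in total.

1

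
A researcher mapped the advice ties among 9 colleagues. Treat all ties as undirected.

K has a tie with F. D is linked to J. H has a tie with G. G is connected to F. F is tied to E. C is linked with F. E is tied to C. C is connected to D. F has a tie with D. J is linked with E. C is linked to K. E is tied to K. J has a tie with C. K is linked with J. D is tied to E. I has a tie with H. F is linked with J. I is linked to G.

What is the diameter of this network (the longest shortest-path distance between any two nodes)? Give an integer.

Eccentricity of each node (its greatest distance to any other): C:3, D:3, E:3, F:2, G:2, H:3, I:3, J:3, K:3.
The maximum eccentricity is 3, realized for instance by the pair K–I via K – F – G – I. So the diameter is 3.

3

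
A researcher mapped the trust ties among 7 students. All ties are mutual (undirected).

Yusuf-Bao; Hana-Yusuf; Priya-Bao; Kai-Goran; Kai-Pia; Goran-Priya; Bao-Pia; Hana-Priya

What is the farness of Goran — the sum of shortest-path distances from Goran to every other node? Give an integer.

Distances from Goran: Bao:2, Hana:2, Kai:1, Pia:2, Priya:1, Yusuf:3.
Sum = 2 + 2 + 1 + 2 + 1 + 3 = 11.

11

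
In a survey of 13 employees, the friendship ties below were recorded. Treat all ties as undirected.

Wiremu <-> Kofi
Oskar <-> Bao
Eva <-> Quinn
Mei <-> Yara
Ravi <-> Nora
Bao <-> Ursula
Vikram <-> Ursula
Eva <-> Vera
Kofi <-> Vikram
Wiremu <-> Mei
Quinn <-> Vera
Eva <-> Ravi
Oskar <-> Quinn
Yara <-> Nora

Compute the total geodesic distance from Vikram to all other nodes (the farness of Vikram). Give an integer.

Distances from Vikram: Bao:2, Eva:5, Kofi:1, Mei:3, Nora:5, Oskar:3, Quinn:4, Ravi:6, Ursula:1, Vera:5, Wiremu:2, Yara:4.
Sum = 2 + 5 + 1 + 3 + 5 + 3 + 4 + 6 + 1 + 5 + 2 + 4 = 41.

41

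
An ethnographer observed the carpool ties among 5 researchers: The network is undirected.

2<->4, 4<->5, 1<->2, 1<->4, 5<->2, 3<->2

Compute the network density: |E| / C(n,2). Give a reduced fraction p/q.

3/5

There are 6 edges and 5 nodes, so the maximum possible is C(5,2) = 10.
Density = 6/10 = 3/5.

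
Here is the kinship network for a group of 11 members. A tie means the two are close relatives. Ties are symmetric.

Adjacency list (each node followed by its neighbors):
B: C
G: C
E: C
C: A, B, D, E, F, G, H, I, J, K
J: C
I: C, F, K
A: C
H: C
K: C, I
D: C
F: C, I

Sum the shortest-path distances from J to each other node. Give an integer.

Distances from J: A:2, B:2, C:1, D:2, E:2, F:2, G:2, H:2, I:2, K:2.
Sum = 2 + 2 + 1 + 2 + 2 + 2 + 2 + 2 + 2 + 2 = 19.

19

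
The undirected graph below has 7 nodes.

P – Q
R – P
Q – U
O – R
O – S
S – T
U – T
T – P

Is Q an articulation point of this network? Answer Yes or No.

Even without Q, every remaining node can still reach every other (the residual graph is connected), so Q is not a cut vertex.

No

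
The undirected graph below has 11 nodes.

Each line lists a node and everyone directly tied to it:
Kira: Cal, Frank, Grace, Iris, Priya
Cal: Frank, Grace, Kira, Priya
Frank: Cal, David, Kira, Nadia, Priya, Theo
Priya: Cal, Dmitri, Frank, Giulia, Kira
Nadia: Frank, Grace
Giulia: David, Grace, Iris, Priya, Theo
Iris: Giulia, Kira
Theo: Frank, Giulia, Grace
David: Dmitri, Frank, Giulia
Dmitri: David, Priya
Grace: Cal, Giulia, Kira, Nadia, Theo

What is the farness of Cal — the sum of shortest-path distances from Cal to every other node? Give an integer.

16

Distances from Cal: David:2, Dmitri:2, Frank:1, Giulia:2, Grace:1, Iris:2, Kira:1, Nadia:2, Priya:1, Theo:2.
Sum = 2 + 2 + 1 + 2 + 1 + 2 + 1 + 2 + 1 + 2 = 16.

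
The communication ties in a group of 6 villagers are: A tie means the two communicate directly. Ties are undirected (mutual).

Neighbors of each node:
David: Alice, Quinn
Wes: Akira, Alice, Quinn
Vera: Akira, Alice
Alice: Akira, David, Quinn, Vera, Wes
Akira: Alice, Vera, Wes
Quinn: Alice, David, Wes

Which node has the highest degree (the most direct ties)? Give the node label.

Alice

Degrees — Akira:3, Alice:5, David:2, Quinn:3, Vera:2, Wes:3.
The maximum is 5, attained only by Alice.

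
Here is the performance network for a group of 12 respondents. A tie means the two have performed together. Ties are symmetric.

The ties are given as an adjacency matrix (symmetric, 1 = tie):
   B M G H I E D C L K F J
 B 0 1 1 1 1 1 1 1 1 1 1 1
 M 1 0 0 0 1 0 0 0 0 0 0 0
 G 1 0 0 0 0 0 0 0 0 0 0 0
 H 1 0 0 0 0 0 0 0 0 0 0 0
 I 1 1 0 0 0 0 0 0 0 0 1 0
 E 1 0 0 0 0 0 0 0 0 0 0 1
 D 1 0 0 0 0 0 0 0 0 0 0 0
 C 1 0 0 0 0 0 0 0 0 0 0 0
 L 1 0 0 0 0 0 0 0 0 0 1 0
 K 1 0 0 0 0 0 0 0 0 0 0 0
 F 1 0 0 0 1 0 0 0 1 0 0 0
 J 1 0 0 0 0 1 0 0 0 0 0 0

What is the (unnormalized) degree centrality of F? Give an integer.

3

F is directly tied to B, I, and L. That is 3 neighbors, so the degree of F is 3.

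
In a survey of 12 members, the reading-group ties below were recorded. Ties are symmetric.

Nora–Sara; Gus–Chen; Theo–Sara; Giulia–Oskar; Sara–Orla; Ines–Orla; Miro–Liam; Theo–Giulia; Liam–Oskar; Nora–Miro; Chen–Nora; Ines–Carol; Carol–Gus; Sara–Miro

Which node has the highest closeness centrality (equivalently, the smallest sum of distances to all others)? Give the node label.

Sara

Farness (sum of distances to all others) for each node — Carol:36, Chen:28, Giulia:33, Gus:33, Ines:31, Liam:30, Miro:24, Nora:23, Orla:26, Oskar:36, Sara:21, Theo:27.
The smallest farness is 21, for Sara, so Sara has the highest closeness.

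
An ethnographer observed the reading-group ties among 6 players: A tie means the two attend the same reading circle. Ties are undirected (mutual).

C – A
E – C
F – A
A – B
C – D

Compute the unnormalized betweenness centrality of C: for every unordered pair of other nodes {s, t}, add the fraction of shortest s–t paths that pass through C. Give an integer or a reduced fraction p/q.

7

Pairs whose geodesics pass through C — E–D: 1; E–B: 1; E–A: 1; E–F: 1; D–B: 1; D–A: 1; D–F: 1.
All other pairs contribute 0.
Summing the contributions gives betweenness(C) = 7.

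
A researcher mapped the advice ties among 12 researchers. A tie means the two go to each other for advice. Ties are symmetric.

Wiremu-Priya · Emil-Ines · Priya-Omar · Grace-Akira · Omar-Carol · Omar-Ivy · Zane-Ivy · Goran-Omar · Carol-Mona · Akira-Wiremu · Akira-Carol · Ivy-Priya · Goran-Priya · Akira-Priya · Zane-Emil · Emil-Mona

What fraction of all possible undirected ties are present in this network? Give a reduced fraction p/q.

There are 16 edges and 12 nodes, so the maximum possible is C(12,2) = 66.
Density = 16/66 = 8/33.

8/33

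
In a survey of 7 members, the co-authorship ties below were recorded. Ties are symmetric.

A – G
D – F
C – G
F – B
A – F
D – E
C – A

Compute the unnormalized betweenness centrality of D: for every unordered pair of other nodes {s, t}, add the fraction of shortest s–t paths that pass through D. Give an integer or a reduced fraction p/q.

Pairs whose geodesics pass through D — G–E: 1; C–E: 1; F–E: 1; A–E: 1; E–B: 1.
All other pairs contribute 0.
Summing the contributions gives betweenness(D) = 5.

5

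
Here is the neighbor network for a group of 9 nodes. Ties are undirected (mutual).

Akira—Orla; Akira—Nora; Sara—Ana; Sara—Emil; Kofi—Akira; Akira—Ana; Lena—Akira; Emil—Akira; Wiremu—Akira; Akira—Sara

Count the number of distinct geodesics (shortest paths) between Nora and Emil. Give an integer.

The shortest distance is 2, and the only length-2 path is Nora–Akira–Emil. So there is exactly 1 shortest path.

1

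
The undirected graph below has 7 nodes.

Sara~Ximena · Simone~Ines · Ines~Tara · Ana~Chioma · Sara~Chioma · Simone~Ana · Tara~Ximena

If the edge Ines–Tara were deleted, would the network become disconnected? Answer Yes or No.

Even without that edge, Ines still reaches Tara via Ines – Simone – Ana – Chioma – Sara – Ximena – Tara, so the network stays connected. Not a bridge.

No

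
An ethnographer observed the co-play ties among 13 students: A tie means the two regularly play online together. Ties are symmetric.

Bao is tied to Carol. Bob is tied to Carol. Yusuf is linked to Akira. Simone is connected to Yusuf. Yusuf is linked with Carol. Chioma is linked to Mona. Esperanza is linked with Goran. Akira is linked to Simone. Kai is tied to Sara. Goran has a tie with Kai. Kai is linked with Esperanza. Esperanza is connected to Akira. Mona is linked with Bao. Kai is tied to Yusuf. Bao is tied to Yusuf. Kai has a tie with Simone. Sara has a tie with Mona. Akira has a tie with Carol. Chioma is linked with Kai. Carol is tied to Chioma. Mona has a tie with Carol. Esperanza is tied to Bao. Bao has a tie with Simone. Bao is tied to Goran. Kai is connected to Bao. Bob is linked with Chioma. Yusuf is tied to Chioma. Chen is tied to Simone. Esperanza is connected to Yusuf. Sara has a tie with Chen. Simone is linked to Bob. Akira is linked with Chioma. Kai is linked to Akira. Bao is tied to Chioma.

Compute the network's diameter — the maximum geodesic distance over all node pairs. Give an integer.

Eccentricity of each node (its greatest distance to any other): Akira:2, Bao:2, Bob:3, Carol:3, Chen:3, Chioma:3, Esperanza:3, Goran:3, Kai:2, Mona:2, Sara:3, Simone:2, Yusuf:2.
The maximum eccentricity is 3, realized for instance by the pair Esperanza–Bob via Esperanza – Akira – Carol – Bob. So the diameter is 3.

3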